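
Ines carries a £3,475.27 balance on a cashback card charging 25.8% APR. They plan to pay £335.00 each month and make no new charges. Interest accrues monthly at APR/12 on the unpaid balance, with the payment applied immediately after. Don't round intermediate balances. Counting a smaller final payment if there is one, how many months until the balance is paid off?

Monthly rate r = 25.8%/12 = 2.15% = 0.0215.
Recurrence: B ← B·(1+r) − £335.00.
Month 1: interest £74.72; balance after payment £3,214.99.
Month 2: interest £69.12; balance after payment £2,949.11.
Closed form: n = −ln(1 − rB₀/P)/ln(1+r) = −ln(0.77696)/ln(1.0215) ≈ 11.864, so the balance reaches zero during payment 12.

12 payments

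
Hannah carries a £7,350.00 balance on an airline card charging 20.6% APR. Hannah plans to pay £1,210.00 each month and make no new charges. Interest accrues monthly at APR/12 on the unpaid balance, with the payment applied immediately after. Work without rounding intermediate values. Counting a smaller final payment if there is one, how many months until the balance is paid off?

Monthly rate r = 20.6%/12 = 1.71667% = 0.0171667.
Recurrence: B ← B·(1+r) − £1,210.00.
Month 1: interest £126.17; balance after payment £6,266.18.
Month 2: interest £107.57; balance after payment £5,163.74.
Closed form: n = −ln(1 − rB₀/P)/ln(1+r) = −ln(0.89572)/ln(1.01717) ≈ 6.470, so the balance reaches zero during payment 7.

7 months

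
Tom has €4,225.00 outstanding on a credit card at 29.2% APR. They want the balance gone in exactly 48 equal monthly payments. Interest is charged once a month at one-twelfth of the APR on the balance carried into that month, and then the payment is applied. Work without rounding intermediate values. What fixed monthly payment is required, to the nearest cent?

Monthly rate r = 29.2%/12 = 2.43333% = 0.0243333.
Level-payment amortization: P = B₀·r / (1 − (1+r)^(−n)) = 4225.00·0.0243333 / (1 − 1.02433^(−48)).
Denominator 1 − (1+r)^(−48) = 0.68463221.
P = 102.808 / 0.68463221 ≈ 150.17.

€150.17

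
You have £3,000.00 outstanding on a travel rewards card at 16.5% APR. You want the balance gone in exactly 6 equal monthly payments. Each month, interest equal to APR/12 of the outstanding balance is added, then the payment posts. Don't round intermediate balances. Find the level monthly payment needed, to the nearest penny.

Monthly rate r = 16.5%/12 = 1.375% = 0.01375.
Level-payment amortization: P = B₀·r / (1 − (1+r)^(−n)) = 3000.00·0.01375 / (1 − 1.01375^(−6)).
Denominator 1 − (1+r)^(−6) = 0.0786708826.
P = 41.25 / 0.0786708826 ≈ 524.34.

£524.34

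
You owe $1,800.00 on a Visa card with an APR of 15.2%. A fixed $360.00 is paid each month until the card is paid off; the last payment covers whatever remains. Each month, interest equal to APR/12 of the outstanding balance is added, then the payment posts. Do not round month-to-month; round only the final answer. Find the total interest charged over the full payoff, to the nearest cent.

Monthly rate r = 15.2%/12 = 1.26667% = 0.0126667.
Payoff takes n = ⌈−ln(1 − rB₀/P)/ln(1+r)⌉ = ⌈5.198⌉ = 6 payments; the last is $71.64.
Total paid = 5·$360.00 + $71.64 = $1,871.64.
Total interest = total paid − principal = $1,871.64 − $1,800.00 = $71.64.

$71.64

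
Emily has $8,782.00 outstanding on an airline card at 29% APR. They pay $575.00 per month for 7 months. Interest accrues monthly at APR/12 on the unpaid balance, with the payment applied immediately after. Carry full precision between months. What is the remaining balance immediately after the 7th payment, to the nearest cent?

Monthly rate r = 29%/12 = 2.41667% = 0.0241667.
Each month: B ← B·(1+r) − $575.00.
Month 1: interest $212.23; balance after payment $8,419.23.
Month 2: interest $203.46; balance after payment $8,047.70.
Month 3: interest $194.49; balance after payment $7,667.18.
Month 4: interest $185.29; balance after payment $7,277.47.
Month 5: interest $175.87; balance after payment $6,878.34.
Month 6: interest $166.23; balance after payment $6,469.57.
Month 7: interest $156.35; balance after payment $6,050.92.

$6,050.92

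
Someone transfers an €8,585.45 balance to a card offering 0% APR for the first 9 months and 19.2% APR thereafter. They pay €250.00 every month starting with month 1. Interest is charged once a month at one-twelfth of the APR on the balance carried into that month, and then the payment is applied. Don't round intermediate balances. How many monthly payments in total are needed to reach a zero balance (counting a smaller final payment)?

Promo months 1–9 at r₀ = 0%/12 = 0; months 10+ at r₁ = 19.2%/12 = 0.016.
After month 9 (no interest yet): B = €8,585.45 − 9·€250.00 = €6,335.45.
Then at r₁ with €250.00/mo: n₂ = −ln(1 − r₁·B/P)/ln(1+r₁) ≈ 32.76 → 33 more payments.

42 payments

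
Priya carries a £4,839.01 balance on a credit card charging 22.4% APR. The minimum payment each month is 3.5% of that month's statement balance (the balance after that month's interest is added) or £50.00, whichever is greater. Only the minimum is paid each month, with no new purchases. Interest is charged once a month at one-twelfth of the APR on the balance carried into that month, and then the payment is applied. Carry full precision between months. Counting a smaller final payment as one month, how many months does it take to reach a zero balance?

Monthly rate r = 22.4%/12 = 1.86667% = 0.0186667.
While 3.5% of the post-interest balance exceeds £50.00, each month B ← (B·(1+r))·(1 − 0.035), i.e. B shrinks by the factor (1+r)·0.965 = 0.98301.
This holds for months 1–73. Entering month 74 the balance is £1,385.46; 3.5% of the post-interest balance is now below £50.00, so the flat £50.00 minimum applies from here.
From month 74 a fixed £50.00 at rate r clears £1,385.46 in 40 more payments. Total: 73 + 40 = 113 months.

113 months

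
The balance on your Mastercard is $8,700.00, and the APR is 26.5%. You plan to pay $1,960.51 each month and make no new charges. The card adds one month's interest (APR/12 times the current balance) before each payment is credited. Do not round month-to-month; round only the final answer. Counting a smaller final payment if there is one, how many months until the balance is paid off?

Monthly rate r = 26.5%/12 = 2.20833% = 0.0220833.
Recurrence: B ← B·(1+r) − $1,960.51.
Month 1: interest $192.12; balance after payment $6,931.61.
Month 2: interest $153.07; balance after payment $5,124.18.
Month 3: interest $113.16; balance after payment $3,276.83.
Month 4: interest $72.36; balance after payment $1,388.68.
Month 5: interest $30.67; balance after payment $0.00.

5 payments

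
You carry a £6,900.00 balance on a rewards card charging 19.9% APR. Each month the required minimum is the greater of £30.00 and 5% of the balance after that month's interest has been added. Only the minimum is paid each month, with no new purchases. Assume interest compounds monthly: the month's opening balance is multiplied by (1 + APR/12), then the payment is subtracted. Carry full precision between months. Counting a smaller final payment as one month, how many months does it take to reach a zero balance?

Monthly rate r = 19.9%/12 = 1.65833% = 0.0165833.
While 5% of the post-interest balance exceeds £30.00, each month B ← (B·(1+r))·(1 − 0.05), i.e. B shrinks by the factor (1+r)·0.95 = 0.96575.
This holds for months 1–71. Entering month 72 the balance is £581.27; 5% of the post-interest balance is now below £30.00, so the flat £30.00 minimum applies from here.
From month 72 a fixed £30.00 at rate r clears £581.27 in 24 more payments. Total: 71 + 24 = 95 months.

95 months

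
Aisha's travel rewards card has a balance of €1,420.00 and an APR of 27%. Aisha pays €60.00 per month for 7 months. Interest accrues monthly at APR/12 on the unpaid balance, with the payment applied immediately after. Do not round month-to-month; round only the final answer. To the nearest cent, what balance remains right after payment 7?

€1,209.89

Monthly rate r = 27%/12 = 2.25% = 0.0225.
Each month: B ← B·(1+r) − €60.00.
Month 1: interest €31.95; balance after payment €1,391.95.
Month 2: interest €31.32; balance after payment €1,363.27.
Month 3: interest €30.67; balance after payment €1,333.94.
Month 4: interest €30.01; balance after payment €1,303.96.
Month 5: interest €29.34; balance after payment €1,273.30.
Month 6: interest €28.65; balance after payment €1,241.94.
Month 7: interest €27.94; balance after payment €1,209.89.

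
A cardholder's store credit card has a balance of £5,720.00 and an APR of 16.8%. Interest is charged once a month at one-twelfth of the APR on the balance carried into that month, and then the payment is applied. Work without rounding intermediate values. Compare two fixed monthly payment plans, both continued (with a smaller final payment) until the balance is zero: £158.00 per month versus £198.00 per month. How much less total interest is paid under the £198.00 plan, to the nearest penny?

£652.72

Monthly rate r = 16.8%/12 = 1.4% = 0.014.
At £158.00/mo: n = ⌈−ln(1 − rB₀/P)/ln(1+r)⌉ = 51 payments (last £133.87); total interest = total paid − £5,720.00 = £2,313.87.
At £198.00/mo: 38 payments (last £55.15); total interest £1,661.15.
Interest saved = £2,313.87 − £1,661.15 = £652.72.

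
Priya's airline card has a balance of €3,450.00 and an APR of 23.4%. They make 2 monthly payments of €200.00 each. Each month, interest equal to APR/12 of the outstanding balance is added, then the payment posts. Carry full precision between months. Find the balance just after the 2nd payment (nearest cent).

Monthly rate r = 23.4%/12 = 1.95% = 0.0195.
Each month: B ← B·(1+r) − €200.00.
Month 1: interest €67.28; balance after payment €3,317.28.
Month 2: interest €64.69; balance after payment €3,181.96.

€3,181.96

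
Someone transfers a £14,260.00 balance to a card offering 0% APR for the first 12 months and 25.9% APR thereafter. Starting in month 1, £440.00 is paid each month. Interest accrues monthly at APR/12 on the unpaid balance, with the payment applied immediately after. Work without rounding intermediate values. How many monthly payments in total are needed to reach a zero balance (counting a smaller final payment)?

40 months

Promo months 1–12 at r₀ = 0%/12 = 0; months 13+ at r₁ = 25.9%/12 = 0.0215833.
After month 12 (no interest yet): B = £14,260.00 − 12·£440.00 = £8,980.00.
Then at r₁ with £440.00/mo: n₂ = −ln(1 − r₁·B/P)/ln(1+r₁) ≈ 27.19 → 28 more payments.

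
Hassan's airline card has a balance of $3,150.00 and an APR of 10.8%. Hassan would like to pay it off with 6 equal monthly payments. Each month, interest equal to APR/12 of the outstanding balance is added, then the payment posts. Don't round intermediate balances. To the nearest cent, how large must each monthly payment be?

$541.66

Monthly rate r = 10.8%/12 = 0.9% = 0.009.
Level-payment amortization: P = B₀·r / (1 − (1+r)^(−n)) = 3150.00·0.009 / (1 − 1.009^(−6)).
Denominator 1 − (1+r)^(−6) = 0.052339012.
P = 28.35 / 0.052339012 ≈ 541.66.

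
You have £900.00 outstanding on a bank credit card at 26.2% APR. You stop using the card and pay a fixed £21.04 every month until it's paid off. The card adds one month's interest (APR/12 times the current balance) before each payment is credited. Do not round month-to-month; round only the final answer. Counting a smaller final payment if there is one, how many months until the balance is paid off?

Monthly rate r = 26.2%/12 = 2.18333% = 0.0218333.
Recurrence: B ← B·(1+r) − £21.04.
Month 1: interest £19.65; balance after payment £898.61.
Month 2: interest £19.62; balance after payment £897.19.
Closed form: n = −ln(1 − rB₀/P)/ln(1+r) = −ln(0.066065)/ln(1.02183) ≈ 125.802, so the balance reaches zero during payment 126.

126 months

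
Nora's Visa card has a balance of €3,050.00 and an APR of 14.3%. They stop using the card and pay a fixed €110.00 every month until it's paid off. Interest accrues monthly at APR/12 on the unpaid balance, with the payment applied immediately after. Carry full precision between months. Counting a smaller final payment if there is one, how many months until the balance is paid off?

Monthly rate r = 14.3%/12 = 1.19167% = 0.0119167.
Recurrence: B ← B·(1+r) − €110.00.
Month 1: interest €36.35; balance after payment €2,976.35.
Month 2: interest €35.47; balance after payment €2,901.81.
Closed form: n = −ln(1 − rB₀/P)/ln(1+r) = −ln(0.66958)/ln(1.01192) ≈ 33.859, so the balance reaches zero during payment 34.

34 months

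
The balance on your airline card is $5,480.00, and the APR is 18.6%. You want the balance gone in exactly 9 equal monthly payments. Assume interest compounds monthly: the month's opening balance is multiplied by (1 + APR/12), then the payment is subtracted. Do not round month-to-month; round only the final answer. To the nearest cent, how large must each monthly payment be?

$657.05

Monthly rate r = 18.6%/12 = 1.55% = 0.0155.
Level-payment amortization: P = B₀·r / (1 − (1+r)^(−n)) = 5480.00·0.0155 / (1 − 1.0155^(−9)).
Denominator 1 − (1+r)^(−9) = 0.129275729.
P = 84.94 / 0.129275729 ≈ 657.05.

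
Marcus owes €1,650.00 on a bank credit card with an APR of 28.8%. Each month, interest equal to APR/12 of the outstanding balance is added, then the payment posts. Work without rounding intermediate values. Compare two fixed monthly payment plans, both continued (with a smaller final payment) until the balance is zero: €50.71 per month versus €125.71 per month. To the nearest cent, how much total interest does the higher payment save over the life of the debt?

€1,240.82

Monthly rate r = 28.8%/12 = 2.4% = 0.024.
At €50.71/mo: n = ⌈−ln(1 − rB₀/P)/ln(1+r)⌉ = 65 payments (last €0.91); total interest = total paid − €1,650.00 = €1,596.35.
At €125.71/mo: 16 payments (last €119.88); total interest €355.53.
Interest saved = €1,596.35 − €355.53 = €1,240.82.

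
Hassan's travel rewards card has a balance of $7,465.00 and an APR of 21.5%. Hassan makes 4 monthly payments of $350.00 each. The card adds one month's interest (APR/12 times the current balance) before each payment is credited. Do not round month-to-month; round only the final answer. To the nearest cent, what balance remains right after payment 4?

$6,576.47

Monthly rate r = 21.5%/12 = 1.79167% = 0.0179167.
Each month: B ← B·(1+r) − $350.00.
Month 1: interest $133.75; balance after payment $7,248.75.
Month 2: interest $129.87; balance after payment $7,028.62.
Month 3: interest $125.93; balance after payment $6,804.55.
Month 4: interest $121.91; balance after payment $6,576.47.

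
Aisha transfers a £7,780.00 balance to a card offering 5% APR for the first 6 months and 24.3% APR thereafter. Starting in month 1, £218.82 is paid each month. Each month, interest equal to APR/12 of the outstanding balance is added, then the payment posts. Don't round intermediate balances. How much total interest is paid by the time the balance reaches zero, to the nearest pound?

£3,963

Promo months 1–6 at r₀ = 5%/12 = 0.00416667; months 7+ at r₁ = 24.3%/12 = 0.02025.
After month 6: iterate B ← B·(1+r₀) − £218.82 for 6 months → £6,649.86.
Then at r₁ with £218.82/mo: n₂ = −ln(1 − r₁·B/P)/ln(1+r₁) ≈ 47.66 → 48 more payments.
Total paid = 53·£218.82 + £145.50 = £11,742.96; interest = £11,742.96 − £7,780.00 = £3,962.96.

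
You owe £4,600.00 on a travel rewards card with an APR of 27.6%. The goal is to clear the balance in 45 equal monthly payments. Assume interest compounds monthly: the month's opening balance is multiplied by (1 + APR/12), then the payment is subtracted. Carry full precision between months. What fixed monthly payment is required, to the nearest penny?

£165.16

Monthly rate r = 27.6%/12 = 2.3% = 0.023.
Level-payment amortization: P = B₀·r / (1 − (1+r)^(−n)) = 4600.00·0.023 / (1 − 1.023^(−45)).
Denominator 1 − (1+r)^(−45) = 0.640584764.
P = 105.8 / 0.640584764 ≈ 165.16.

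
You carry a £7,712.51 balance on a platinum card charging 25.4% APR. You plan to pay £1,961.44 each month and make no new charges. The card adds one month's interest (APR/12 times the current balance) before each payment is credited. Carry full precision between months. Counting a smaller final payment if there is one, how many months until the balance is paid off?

Monthly rate r = 25.4%/12 = 2.11667% = 0.0211667.
Recurrence: B ← B·(1+r) − £1,961.44.
Month 1: interest £163.25; balance after payment £5,914.32.
Month 2: interest £125.19; balance after payment £4,078.06.
Month 3: interest £86.32; balance after payment £2,202.94.
Month 4: interest £46.63; balance after payment £288.13.
Month 5: interest £6.10; balance after payment £0.00.

5 months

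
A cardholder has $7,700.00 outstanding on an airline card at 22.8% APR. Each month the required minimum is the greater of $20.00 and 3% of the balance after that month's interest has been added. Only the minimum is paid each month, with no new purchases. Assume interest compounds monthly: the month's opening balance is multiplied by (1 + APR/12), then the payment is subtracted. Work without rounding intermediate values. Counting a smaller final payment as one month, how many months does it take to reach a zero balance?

264 months

Monthly rate r = 22.8%/12 = 1.9% = 0.019.
While 3% of the post-interest balance exceeds $20.00, each month B ← (B·(1+r))·(1 − 0.03), i.e. B shrinks by the factor (1+r)·0.97 = 0.98843.
This holds for months 1–212. Entering month 213 the balance is $653.17; 3% of the post-interest balance is now below $20.00, so the flat $20.00 minimum applies from here.
From month 213 a fixed $20.00 at rate r clears $653.17 in 52 more payments. Total: 212 + 52 = 264 months.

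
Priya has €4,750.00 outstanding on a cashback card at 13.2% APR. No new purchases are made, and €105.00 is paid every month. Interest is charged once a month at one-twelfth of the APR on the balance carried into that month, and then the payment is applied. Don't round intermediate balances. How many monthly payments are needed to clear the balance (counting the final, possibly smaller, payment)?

63 months

Monthly rate r = 13.2%/12 = 1.1% = 0.011.
Recurrence: B ← B·(1+r) − €105.00.
Month 1: interest €52.25; balance after payment €4,697.25.
Month 2: interest €51.67; balance after payment €4,643.92.
Closed form: n = −ln(1 − rB₀/P)/ln(1+r) = −ln(0.50238)/ln(1.011) ≈ 62.925, so the balance reaches zero during payment 63.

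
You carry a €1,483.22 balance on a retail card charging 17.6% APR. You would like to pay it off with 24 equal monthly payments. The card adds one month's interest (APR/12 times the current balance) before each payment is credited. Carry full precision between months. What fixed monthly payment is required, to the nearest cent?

€73.76

Monthly rate r = 17.6%/12 = 1.46667% = 0.0146667.
Level-payment amortization: P = B₀·r / (1 − (1+r)^(−n)) = 1483.22·0.0146667 / (1 − 1.01467^(−24)).
Denominator 1 − (1+r)^(−24) = 0.294919735.
P = 21.7539 / 0.294919735 ≈ 73.76.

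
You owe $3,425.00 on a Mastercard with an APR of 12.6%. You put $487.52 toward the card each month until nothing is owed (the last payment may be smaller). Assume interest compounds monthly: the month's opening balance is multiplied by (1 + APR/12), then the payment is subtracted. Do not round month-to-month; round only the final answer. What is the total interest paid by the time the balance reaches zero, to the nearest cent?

$152.12

Monthly rate r = 12.6%/12 = 1.05% = 0.0105.
Payoff takes n = ⌈−ln(1 − rB₀/P)/ln(1+r)⌉ = ⌈7.336⌉ = 8 payments; the last is $164.48.
Total paid = 7·$487.52 + $164.48 = $3,577.12.
Total interest = total paid − principal = $3,577.12 − $3,425.00 = $152.12.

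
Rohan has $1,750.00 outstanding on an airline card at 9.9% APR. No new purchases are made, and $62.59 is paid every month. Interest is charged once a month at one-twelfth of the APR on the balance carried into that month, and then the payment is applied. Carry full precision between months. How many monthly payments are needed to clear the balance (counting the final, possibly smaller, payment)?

Monthly rate r = 9.9%/12 = 0.825% = 0.00825.
Recurrence: B ← B·(1+r) − $62.59.
Month 1: interest $14.44; balance after payment $1,701.85.
Month 2: interest $14.04; balance after payment $1,653.30.
Closed form: n = −ln(1 − rB₀/P)/ln(1+r) = −ln(0.76933)/ln(1.00825) ≈ 31.917, so the balance reaches zero during payment 32.

32 payments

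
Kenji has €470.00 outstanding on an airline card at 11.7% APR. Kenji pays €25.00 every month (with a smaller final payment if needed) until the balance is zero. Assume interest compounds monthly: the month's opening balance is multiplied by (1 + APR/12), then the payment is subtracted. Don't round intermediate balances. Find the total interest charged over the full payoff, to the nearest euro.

Monthly rate r = 11.7%/12 = 0.975% = 0.00975.
Payoff takes n = ⌈−ln(1 − rB₀/P)/ln(1+r)⌉ = ⌈20.869⌉ = 21 payments; the last is €21.73.
Total paid = 20·€25.00 + €21.73 = €521.73.
Total interest = total paid − principal = €521.73 − €470.00 = €51.73.

€52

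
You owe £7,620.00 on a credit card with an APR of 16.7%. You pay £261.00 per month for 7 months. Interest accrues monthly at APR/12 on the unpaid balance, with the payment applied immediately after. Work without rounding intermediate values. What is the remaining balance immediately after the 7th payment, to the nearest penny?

Monthly rate r = 16.7%/12 = 1.39167% = 0.0139167.
Each month: B ← B·(1+r) − £261.00.
Month 1: interest £106.04; balance after payment £7,465.05.
Month 2: interest £103.89; balance after payment £7,307.93.
Month 3: interest £101.70; balance after payment £7,148.64.
Month 4: interest £99.49; balance after payment £6,987.12.
Month 5: interest £97.24; balance after payment £6,823.36.
Month 6: interest £94.96; balance after payment £6,657.32.
Month 7: interest £92.65; balance after payment £6,488.96.

£6,488.96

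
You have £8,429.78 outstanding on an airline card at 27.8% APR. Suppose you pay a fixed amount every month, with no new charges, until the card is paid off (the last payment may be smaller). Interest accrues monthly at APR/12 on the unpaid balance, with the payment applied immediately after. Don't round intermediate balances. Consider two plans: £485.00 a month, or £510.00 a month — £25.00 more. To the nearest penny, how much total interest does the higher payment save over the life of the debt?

Monthly rate r = 27.8%/12 = 2.31667% = 0.0231667.
At £485.00/mo: n = ⌈−ln(1 − rB₀/P)/ln(1+r)⌉ = 23 payments (last £243.13); total interest = total paid − £8,429.78 = £2,483.35.
At £510.00/mo: 22 payments (last £40.70); total interest £2,320.92.
Interest saved = £2,483.35 − £2,320.92 = £162.43.

£162.43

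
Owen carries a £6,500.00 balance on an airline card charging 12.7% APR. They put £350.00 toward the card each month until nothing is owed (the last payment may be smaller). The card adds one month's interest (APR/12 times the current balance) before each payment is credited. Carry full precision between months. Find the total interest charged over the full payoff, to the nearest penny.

£775.68

Monthly rate r = 12.7%/12 = 1.05833% = 0.0105833.
Payoff takes n = ⌈−ln(1 − rB₀/P)/ln(1+r)⌉ = ⌈20.787⌉ = 21 payments; the last is £275.68.
Total paid = 20·£350.00 + £275.68 = £7,275.68.
Total interest = total paid − principal = £7,275.68 − £6,500.00 = £775.68.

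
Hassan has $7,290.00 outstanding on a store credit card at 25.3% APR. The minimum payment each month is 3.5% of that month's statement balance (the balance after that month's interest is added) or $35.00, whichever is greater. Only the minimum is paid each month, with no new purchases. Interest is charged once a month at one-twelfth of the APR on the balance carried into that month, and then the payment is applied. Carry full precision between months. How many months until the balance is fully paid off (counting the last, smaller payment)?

179 months

Monthly rate r = 25.3%/12 = 2.10833% = 0.0210833.
While 3.5% of the post-interest balance exceeds $35.00, each month B ← (B·(1+r))·(1 − 0.035), i.e. B shrinks by the factor (1+r)·0.965 = 0.98535.
This holds for months 1–136. Entering month 137 the balance is $978.96; 3.5% of the post-interest balance is now below $35.00, so the flat $35.00 minimum applies from here.
From month 137 a fixed $35.00 at rate r clears $978.96 in 43 more payments. Total: 136 + 43 = 179 months.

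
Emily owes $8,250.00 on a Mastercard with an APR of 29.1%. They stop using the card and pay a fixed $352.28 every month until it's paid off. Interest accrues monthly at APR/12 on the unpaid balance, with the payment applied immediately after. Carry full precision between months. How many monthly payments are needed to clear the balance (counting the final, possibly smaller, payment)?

36 payments

Monthly rate r = 29.1%/12 = 2.425% = 0.02425.
Recurrence: B ← B·(1+r) − $352.28.
Month 1: interest $200.06; balance after payment $8,097.78.
Month 2: interest $196.37; balance after payment $7,941.87.
Closed form: n = −ln(1 − rB₀/P)/ln(1+r) = −ln(0.43209)/ln(1.02425) ≈ 35.021, so the balance reaches zero during payment 36.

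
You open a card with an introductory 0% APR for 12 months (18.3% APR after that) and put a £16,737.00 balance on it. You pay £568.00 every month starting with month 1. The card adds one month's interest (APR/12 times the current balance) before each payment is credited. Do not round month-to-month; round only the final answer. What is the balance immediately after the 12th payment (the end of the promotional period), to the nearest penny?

Promo months 1–12 at r₀ = 0%/12 = 0; months 13+ at r₁ = 18.3%/12 = 0.01525.
After month 12 (no interest yet): B = £16,737.00 − 12·£568.00 = £9,921.00.

£9,921.00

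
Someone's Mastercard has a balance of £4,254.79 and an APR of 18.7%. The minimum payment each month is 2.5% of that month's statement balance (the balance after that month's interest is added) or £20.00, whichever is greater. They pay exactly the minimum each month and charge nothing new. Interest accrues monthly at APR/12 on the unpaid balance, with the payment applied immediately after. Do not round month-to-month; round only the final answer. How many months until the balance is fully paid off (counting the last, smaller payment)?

233 months

Monthly rate r = 18.7%/12 = 1.55833% = 0.0155833.
While 2.5% of the post-interest balance exceeds £20.00, each month B ← (B·(1+r))·(1 − 0.025), i.e. B shrinks by the factor (1+r)·0.975 = 0.99019.
This holds for months 1–172. Entering month 173 the balance is £781.18; 2.5% of the post-interest balance is now below £20.00, so the flat £20.00 minimum applies from here.
From month 173 a fixed £20.00 at rate r clears £781.18 in 61 more payments. Total: 172 + 61 = 233 months.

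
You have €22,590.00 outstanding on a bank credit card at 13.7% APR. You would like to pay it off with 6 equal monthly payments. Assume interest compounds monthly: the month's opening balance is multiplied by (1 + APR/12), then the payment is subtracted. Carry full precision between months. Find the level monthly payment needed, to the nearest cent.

Monthly rate r = 13.7%/12 = 1.14167% = 0.0114167.
Level-payment amortization: P = B₀·r / (1 − (1+r)^(−n)) = 22590.00·0.0114167 / (1 − 1.01142^(−6)).
Denominator 1 − (1+r)^(−6) = 0.0658440924.
P = 257.902 / 0.0658440924 ≈ 3916.87.

€3,916.87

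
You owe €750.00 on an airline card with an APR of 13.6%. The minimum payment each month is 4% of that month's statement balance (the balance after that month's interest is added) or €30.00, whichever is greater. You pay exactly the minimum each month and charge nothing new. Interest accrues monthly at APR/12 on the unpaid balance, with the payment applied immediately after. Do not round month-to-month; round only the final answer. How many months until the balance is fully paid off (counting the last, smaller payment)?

30 months

Monthly rate r = 13.6%/12 = 1.13333% = 0.0113333.
While 4% of the post-interest balance exceeds €30.00, each month B ← (B·(1+r))·(1 − 0.04), i.e. B shrinks by the factor (1+r)·0.96 = 0.97088.
This holds for months 1–1. Entering month 2 the balance is €728.16; 4% of the post-interest balance is now below €30.00, so the flat €30.00 minimum applies from here.
From month 2 a fixed €30.00 at rate r clears €728.16 in 29 more payments. Total: 1 + 29 = 30 months.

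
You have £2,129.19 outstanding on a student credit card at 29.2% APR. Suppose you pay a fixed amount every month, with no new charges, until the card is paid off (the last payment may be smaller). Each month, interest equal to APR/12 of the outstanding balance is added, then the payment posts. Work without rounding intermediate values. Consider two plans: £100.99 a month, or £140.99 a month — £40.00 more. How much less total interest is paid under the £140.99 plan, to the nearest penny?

£336.41

Monthly rate r = 29.2%/12 = 2.43333% = 0.0243333.
At £100.99/mo: n = ⌈−ln(1 − rB₀/P)/ln(1+r)⌉ = 30 payments (last £93.85); total interest = total paid − £2,129.19 = £893.37.
At £140.99/mo: 20 payments (last £7.34); total interest £556.96.
Interest saved = £893.37 − £556.96 = £336.41.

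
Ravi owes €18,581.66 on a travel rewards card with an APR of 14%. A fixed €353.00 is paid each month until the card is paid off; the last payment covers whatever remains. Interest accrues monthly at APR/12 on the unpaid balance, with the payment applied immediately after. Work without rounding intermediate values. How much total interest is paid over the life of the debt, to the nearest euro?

€10,398

Monthly rate r = 14%/12 = 1.16667% = 0.0116667.
Payoff takes n = ⌈−ln(1 − rB₀/P)/ln(1+r)⌉ = ⌈82.096⌉ = 83 payments; the last is €34.02.
Total paid = 82·€353.00 + €34.02 = €28,980.02.
Total interest = total paid − principal = €28,980.02 − €18,581.66 = €10,398.36.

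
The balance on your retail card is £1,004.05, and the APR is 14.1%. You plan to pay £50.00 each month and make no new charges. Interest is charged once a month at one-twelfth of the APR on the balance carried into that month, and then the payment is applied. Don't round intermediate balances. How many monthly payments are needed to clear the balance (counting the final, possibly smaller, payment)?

Monthly rate r = 14.1%/12 = 1.175% = 0.01175.
Recurrence: B ← B·(1+r) − £50.00.
Month 1: interest £11.80; balance after payment £965.85.
Month 2: interest £11.35; balance after payment £927.20.
Closed form: n = −ln(1 − rB₀/P)/ln(1+r) = −ln(0.76405)/ln(1.01175) ≈ 23.038, so the balance reaches zero during payment 24.

24 payments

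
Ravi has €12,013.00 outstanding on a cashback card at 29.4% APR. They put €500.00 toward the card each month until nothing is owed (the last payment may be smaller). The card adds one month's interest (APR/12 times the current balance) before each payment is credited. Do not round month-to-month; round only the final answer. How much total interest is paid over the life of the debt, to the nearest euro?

Monthly rate r = 29.4%/12 = 2.45% = 0.0245.
Payoff takes n = ⌈−ln(1 − rB₀/P)/ln(1+r)⌉ = ⌈36.699⌉ = 37 payments; the last is €350.59.
Total paid = 36·€500.00 + €350.59 = €18,350.59.
Total interest = total paid − principal = €18,350.59 − €12,013.00 = €6,337.59.

€6,338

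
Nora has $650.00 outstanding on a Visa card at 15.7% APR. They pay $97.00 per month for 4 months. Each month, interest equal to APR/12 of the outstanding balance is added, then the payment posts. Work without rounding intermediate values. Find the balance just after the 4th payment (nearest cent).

Monthly rate r = 15.7%/12 = 1.30833% = 0.0130833.
Each month: B ← B·(1+r) − $97.00.
Month 1: interest $8.50; balance after payment $561.50.
Month 2: interest $7.35; balance after payment $471.85.
Month 3: interest $6.17; balance after payment $381.02.
Month 4: interest $4.99; balance after payment $289.01.

$289.01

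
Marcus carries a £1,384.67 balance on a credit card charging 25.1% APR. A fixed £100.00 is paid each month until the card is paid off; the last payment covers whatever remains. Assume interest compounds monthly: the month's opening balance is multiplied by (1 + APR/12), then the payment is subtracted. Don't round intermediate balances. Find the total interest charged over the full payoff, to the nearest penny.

£267.52

Monthly rate r = 25.1%/12 = 2.09167% = 0.0209167.
Payoff takes n = ⌈−ln(1 − rB₀/P)/ln(1+r)⌉ = ⌈16.519⌉ = 17 payments; the last is £52.19.
Total paid = 16·£100.00 + £52.19 = £1,652.19.
Total interest = total paid − principal = £1,652.19 − £1,384.67 = £267.52.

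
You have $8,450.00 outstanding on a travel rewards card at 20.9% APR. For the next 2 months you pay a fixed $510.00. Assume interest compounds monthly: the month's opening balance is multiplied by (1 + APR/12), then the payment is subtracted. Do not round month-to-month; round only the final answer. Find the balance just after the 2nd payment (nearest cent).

$7,718.02

Monthly rate r = 20.9%/12 = 1.74167% = 0.0174167.
Each month: B ← B·(1+r) − $510.00.
Month 1: interest $147.17; balance after payment $8,087.17.
Month 2: interest $140.85; balance after payment $7,718.02.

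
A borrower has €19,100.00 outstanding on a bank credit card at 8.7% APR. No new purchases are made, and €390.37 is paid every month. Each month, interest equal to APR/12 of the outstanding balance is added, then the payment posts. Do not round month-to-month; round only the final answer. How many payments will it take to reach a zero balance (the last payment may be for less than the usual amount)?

Monthly rate r = 8.7%/12 = 0.725% = 0.00725.
Recurrence: B ← B·(1+r) − €390.37.
Month 1: interest €138.47; balance after payment €18,848.10.
Month 2: interest €136.65; balance after payment €18,594.38.
Closed form: n = −ln(1 − rB₀/P)/ln(1+r) = −ln(0.64527)/ln(1.00725) ≈ 60.644, so the balance reaches zero during payment 61.

61 payments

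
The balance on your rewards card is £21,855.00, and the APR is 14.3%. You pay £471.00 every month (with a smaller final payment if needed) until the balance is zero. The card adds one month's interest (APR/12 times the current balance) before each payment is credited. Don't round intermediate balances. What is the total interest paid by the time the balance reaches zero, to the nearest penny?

Monthly rate r = 14.3%/12 = 1.19167% = 0.0119167.
Payoff takes n = ⌈−ln(1 − rB₀/P)/ln(1+r)⌉ = ⌈67.961⌉ = 68 payments; the last is £452.75.
Total paid = 67·£471.00 + £452.75 = £32,009.75.
Total interest = total paid − principal = £32,009.75 − £21,855.00 = £10,154.75.

£10,154.75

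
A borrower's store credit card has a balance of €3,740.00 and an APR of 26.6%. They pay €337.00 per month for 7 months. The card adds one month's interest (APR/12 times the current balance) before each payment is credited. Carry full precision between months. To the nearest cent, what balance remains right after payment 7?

Monthly rate r = 26.6%/12 = 2.21667% = 0.0221667.
Each month: B ← B·(1+r) − €337.00.
Month 1: interest €82.90; balance after payment €3,485.90.
Month 2: interest €77.27; balance after payment €3,226.17.
Month 3: interest €71.51; balance after payment €2,960.69.
Month 4: interest €65.63; balance after payment €2,689.32.
Month 5: interest €59.61; balance after payment €2,411.93.
Month 6: interest €53.46; balance after payment €2,128.39.
Month 7: interest €47.18; balance after payment €1,838.57.

€1,838.57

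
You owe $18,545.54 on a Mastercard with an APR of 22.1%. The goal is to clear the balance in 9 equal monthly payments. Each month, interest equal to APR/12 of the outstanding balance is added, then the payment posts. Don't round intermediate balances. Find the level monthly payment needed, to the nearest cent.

$2,254.98

Monthly rate r = 22.1%/12 = 1.84167% = 0.0184167.
Level-payment amortization: P = B₀·r / (1 − (1+r)^(−n)) = 18545.54·0.0184167 / (1 − 1.01842^(−9)).
Denominator 1 − (1+r)^(−9) = 0.151463521.
P = 341.547 / 0.151463521 ≈ 2254.98.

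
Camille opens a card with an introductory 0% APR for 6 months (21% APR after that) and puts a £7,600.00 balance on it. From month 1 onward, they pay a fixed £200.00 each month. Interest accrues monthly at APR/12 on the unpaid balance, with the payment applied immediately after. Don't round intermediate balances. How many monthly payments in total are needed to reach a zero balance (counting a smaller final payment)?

Promo months 1–6 at r₀ = 0%/12 = 0; months 7+ at r₁ = 21%/12 = 0.0175.
After month 6 (no interest yet): B = £7,600.00 − 6·£200.00 = £6,400.00.
Then at r₁ with £200.00/mo: n₂ = −ln(1 − r₁·B/P)/ln(1+r₁) ≈ 47.32 → 48 more payments.

54 payments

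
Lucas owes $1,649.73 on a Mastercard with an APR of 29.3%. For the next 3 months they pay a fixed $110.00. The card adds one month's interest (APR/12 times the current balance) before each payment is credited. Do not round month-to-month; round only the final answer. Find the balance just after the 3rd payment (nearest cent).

Monthly rate r = 29.3%/12 = 2.44167% = 0.0244167.
Each month: B ← B·(1+r) − $110.00.
Month 1: interest $40.28; balance after payment $1,580.01.
Month 2: interest $38.58; balance after payment $1,508.59.
Month 3: interest $36.83; balance after payment $1,435.42.

$1,435.42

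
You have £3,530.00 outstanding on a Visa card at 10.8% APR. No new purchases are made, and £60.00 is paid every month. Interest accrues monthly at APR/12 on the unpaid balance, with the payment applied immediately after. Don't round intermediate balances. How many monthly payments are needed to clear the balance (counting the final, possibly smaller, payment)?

Monthly rate r = 10.8%/12 = 0.9% = 0.009.
Recurrence: B ← B·(1+r) − £60.00.
Month 1: interest £31.77; balance after payment £3,501.77.
Month 2: interest £31.52; balance after payment £3,473.29.
Closed form: n = −ln(1 − rB₀/P)/ln(1+r) = −ln(0.4705)/ln(1.009) ≈ 84.150, so the balance reaches zero during payment 85.

85 months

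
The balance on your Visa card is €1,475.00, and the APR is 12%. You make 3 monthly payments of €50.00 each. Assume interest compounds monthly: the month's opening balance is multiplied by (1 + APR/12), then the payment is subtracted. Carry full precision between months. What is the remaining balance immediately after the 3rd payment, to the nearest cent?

Monthly rate r = 12%/12 = 1% = 0.01.
Each month: B ← B·(1+r) − €50.00.
Month 1: interest €14.75; balance after payment €1,439.75.
Month 2: interest €14.40; balance after payment €1,404.15.
Month 3: interest €14.04; balance after payment €1,368.19.

€1,368.19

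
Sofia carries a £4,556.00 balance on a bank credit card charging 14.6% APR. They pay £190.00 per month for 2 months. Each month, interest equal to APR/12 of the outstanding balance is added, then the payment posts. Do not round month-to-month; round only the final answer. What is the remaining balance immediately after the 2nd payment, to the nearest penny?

Monthly rate r = 14.6%/12 = 1.21667% = 0.0121667.
Each month: B ← B·(1+r) − £190.00.
Month 1: interest £55.43; balance after payment £4,421.43.
Month 2: interest £53.79; balance after payment £4,285.23.

£4,285.23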